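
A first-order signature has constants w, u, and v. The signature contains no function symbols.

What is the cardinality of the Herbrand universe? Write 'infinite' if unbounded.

There are no function symbols, so every ground term is one of the 3 constants.
The Herbrand universe is {w, u, v}, which is finite with 3 elements.

3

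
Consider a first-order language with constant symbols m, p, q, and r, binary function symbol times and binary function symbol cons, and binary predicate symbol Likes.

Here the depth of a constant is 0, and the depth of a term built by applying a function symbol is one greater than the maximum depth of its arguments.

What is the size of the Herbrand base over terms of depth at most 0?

First count ground terms of depth ≤ 0.
If N_k denotes the number of depth-≤k ground terms, the 4 constants give N_0 = 4, and each function symbol of arity r contributes N_{k-1}^r new terms at level k: N_k = 4 + N_{k-1}^2 + N_{k-1}^2.
N_0 = 4
Explicitly: m, p, q, r.
So |H| = 4.
A ground atom is a predicate applied to a tuple of terms from H, so the count is the sum over predicates of |H|^arity:
  Likes: 4^2 = 16
Total ground atoms: 16.

16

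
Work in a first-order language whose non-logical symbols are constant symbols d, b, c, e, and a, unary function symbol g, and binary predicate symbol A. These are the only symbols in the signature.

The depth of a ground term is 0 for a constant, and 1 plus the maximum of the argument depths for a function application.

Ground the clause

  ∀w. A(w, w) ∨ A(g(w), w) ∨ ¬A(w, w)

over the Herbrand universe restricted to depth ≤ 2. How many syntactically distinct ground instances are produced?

15

Ground terms of depth ≤ 2:
  Let N_k count ground terms of depth at most k. Each non-constant term of depth ≤ k is some function symbol applied to depth-≤(k−1) arguments, giving N_k = 5 + N_{k-1}.
  N_0 = 5
  N_1 = 5 + 5 = 10
  N_2 = 5 + 10 = 15
So there are 15 ground terms available for substitution.
The body mentions the single quantified variable w; since ground terms form a free algebra, no two substitutions collapse to the same formula.
Number of ground instances = 15.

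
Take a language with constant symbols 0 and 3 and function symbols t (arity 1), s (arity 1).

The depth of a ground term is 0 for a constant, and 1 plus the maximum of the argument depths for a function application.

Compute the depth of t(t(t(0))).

3

depth(t(0)) = 1 + depth(0) = 1 + 0 = 1
depth(t(t(0))) = 1 + depth(t(0)) = 1 + 1 = 2
depth(t(t(t(0)))) = 1 + depth(t(t(0))) = 1 + 2 = 3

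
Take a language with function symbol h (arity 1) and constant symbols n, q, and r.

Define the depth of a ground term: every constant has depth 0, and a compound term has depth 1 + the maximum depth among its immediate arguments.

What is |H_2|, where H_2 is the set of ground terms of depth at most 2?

9

Count level by level. With function symbols h/1, the terms of depth ≤ k are the 3 constants together with each function applied to depth-≤(k−1) tuples, so N_k = 3 + N_{k-1}.
N_0 = 3
N_1 = 3 + 3 = 6
N_2 = 3 + 6 = 9
Explicitly: n, q, r, h(n), h(q), h(r), h(h(n)), h(h(q)), h(h(r)).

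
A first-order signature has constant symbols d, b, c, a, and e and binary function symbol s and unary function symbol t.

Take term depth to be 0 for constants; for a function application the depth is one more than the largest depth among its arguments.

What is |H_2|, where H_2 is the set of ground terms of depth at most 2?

1265

Write N_k for the number of ground terms of depth ≤ k. A term of depth ≤ k is either a constant or a function symbol applied to arguments of depth ≤ k−1, so N_k = 5 + N_{k-1}^2 + N_{k-1}.
N_0 = 5
N_1 = 5 + 5^2 + 5 = 35
N_2 = 5 + 35^2 + 35 = 1265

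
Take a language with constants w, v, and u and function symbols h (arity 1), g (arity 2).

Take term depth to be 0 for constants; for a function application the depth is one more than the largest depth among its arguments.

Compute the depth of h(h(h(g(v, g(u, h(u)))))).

depth(h(u)) = 1 + depth(u) = 1 + 0 = 1
depth(g(u, h(u))) = 1 + max(0, 1) = 2
depth(g(v, g(u, h(u)))) = 1 + max(0, 2) = 3
depth(h(g(v, g(u, h(u))))) = 1 + depth(g(v, g(u, h(u)))) = 1 + 3 = 4
depth(h(h(g(v, g(u, h(u)))))) = 1 + depth(h(g(v, g(u, h(u))))) = 1 + 4 = 5
depth(h(h(h(g(v, g(u, h(u))))))) = 1 + depth(h(h(g(v, g(u, h(u)))))) = 1 + 5 = 6

6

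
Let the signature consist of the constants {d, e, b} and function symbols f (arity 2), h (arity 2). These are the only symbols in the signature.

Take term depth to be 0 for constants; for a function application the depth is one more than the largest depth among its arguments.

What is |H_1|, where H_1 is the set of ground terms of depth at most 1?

Write N_k for the number of ground terms of depth ≤ k. A term of depth ≤ k is either a constant or a function symbol applied to arguments of depth ≤ k−1, so N_k = 3 + N_{k-1}^2 + N_{k-1}^2.
N_0 = 3
N_1 = 3 + 3^2 + 3^2 = 21

21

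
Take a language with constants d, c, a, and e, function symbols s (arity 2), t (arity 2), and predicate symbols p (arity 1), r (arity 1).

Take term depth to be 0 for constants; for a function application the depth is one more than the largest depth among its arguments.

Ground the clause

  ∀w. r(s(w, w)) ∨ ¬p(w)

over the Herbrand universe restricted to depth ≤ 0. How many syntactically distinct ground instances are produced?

Ground terms of depth ≤ 0:
  If N_k denotes the number of depth-≤k ground terms, the 4 constants give N_0 = 4, and each function symbol of arity r contributes N_{k-1}^r new terms at level k: N_k = 4 + N_{k-1}^2 + N_{k-1}^2.
  N_0 = 4
  Explicitly: d, c, a, e.
So there are 4 ground terms available for substitution.
The body mentions the single quantified variable w; since ground terms form a free algebra, no two substitutions collapse to the same formula.
Number of ground instances = 4.

4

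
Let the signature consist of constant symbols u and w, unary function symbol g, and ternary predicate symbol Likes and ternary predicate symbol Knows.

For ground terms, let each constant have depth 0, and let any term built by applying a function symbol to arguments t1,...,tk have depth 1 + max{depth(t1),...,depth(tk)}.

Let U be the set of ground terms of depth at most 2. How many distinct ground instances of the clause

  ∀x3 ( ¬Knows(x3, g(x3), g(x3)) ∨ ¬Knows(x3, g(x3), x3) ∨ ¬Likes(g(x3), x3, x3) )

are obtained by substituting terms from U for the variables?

Ground terms of depth ≤ 2:
  Write N_k for the number of ground terms of depth ≤ k. A term of depth ≤ k is either a constant or a function symbol applied to arguments of depth ≤ k−1, so N_k = 2 + N_{k-1}.
  N_0 = 2
  N_1 = 2 + 2 = 4
  N_2 = 2 + 4 = 6
  Explicitly: u, w, g(u), g(w), g(g(u)), g(g(w)).
So there are 6 ground terms available for substitution.
The clause has 1 distinct variable (x3), which appears in the body. In the free term algebra distinct substitutions yield syntactically distinct ground instances.
Number of ground instances = 6.

6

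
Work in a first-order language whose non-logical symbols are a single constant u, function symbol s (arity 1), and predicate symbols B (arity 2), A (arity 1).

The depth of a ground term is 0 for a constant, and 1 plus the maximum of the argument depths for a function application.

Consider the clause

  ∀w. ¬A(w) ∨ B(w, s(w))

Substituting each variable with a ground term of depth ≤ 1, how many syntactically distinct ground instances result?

Ground terms of depth ≤ 1:
  If N_k denotes the number of depth-≤k ground terms, the 1 constant gives N_0 = 1, and each function symbol of arity r contributes N_{k-1}^r new terms at level k: N_k = 1 + N_{k-1}.
  N_0 = 1
  N_1 = 1 + 1 = 2
  Explicitly: u, s(u).
So there are 2 ground terms available for substitution.
The body mentions the single quantified variable w; since ground terms form a free algebra, no two substitutions collapse to the same formula.
Number of ground instances = 2.

2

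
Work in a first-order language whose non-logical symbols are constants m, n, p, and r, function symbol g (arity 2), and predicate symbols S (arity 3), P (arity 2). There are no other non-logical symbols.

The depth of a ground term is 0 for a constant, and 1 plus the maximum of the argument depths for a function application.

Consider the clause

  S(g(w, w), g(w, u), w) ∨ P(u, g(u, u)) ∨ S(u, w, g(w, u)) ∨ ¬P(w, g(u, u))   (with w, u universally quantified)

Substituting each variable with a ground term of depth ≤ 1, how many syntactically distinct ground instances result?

Ground terms of depth ≤ 1:
  Let N_k = |{terms of depth ≤ k}|. Then N_0 = 4 and N_k = 4 + N_{k-1}^2 for k ≥ 1 (one summand per function symbol, arity giving the exponent).
  N_0 = 4
  N_1 = 4 + 4^2 = 20
So there are 20 ground terms available for substitution.
Each of w, u ranges independently over the available ground terms, and distinct assignments produce distinct instances.
Number of ground instances = 20^2 = 400.

400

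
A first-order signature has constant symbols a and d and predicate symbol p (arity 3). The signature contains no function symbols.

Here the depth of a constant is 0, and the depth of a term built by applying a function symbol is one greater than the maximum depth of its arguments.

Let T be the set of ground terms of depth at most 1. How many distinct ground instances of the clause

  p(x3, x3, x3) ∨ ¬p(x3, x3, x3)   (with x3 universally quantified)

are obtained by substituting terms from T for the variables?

2

Ground terms of depth ≤ 1:
  With no function symbols every ground term is a constant, so there are exactly 2 ground terms at every depth bound.
  N_0 = 2
  N_1 = 2
  Explicitly: a, d.
So there are 2 ground terms available for substitution.
The body mentions the single quantified variable x3; since ground terms form a free algebra, no two substitutions collapse to the same formula.
Number of ground instances = 2.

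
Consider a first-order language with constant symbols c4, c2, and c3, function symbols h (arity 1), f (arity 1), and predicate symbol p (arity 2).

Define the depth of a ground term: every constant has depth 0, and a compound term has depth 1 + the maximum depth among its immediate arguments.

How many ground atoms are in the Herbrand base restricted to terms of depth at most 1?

81

First count ground terms of depth ≤ 1.
Count level by level. With function symbols h/1, f/1, the terms of depth ≤ k are the 3 constants together with each function applied to depth-≤(k−1) tuples, so N_k = 3 + N_{k-1} + N_{k-1}.
N_0 = 3
N_1 = 3 + 3 + 3 = 9
Explicitly: c4, c2, c3, h(c4), h(c2), h(c3), f(c4), f(c2), f(c3).
So |H| = 9.
Each predicate of arity r yields |H|^r ground atoms (one per choice of an r-tuple from H):
  p: 9^2 = 81
Total ground atoms: 81.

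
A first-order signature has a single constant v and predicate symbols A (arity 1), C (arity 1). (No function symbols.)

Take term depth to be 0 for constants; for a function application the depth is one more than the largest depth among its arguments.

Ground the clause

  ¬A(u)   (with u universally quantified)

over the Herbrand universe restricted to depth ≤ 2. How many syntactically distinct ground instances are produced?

1

Ground terms of depth ≤ 2:
  With no function symbols every ground term is a constant, so there is exactly 1 ground term at every depth bound.
  N_0 = 1
  N_1 = 1
  N_2 = 1
So there is exactly 1 ground term available for substitution.
The clause has 1 distinct variable (u), which appears in the body. In the free term algebra distinct substitutions yield syntactically distinct ground instances.
Number of ground instances = 1.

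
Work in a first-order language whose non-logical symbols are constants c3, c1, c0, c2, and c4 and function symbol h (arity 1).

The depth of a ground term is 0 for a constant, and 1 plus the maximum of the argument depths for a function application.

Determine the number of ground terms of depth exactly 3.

If N_k denotes the number of depth-≤k ground terms, the 5 constants give N_0 = 5, and each function symbol of arity r contributes N_{k-1}^r new terms at level k: N_k = 5 + N_{k-1}.
N_0 = 5
N_1 = 5 + 5 = 10
N_2 = 5 + 10 = 15
N_3 = 5 + 15 = 20
Terms of depth exactly 3: N_3 − N_2 = 20 − 15 = 5.

5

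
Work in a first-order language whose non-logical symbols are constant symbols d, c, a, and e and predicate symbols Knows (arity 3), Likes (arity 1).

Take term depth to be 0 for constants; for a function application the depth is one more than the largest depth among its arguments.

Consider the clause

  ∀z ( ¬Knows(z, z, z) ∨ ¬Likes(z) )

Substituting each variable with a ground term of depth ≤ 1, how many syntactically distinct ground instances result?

Ground terms of depth ≤ 1:
  With no function symbols every ground term is a constant, so there are exactly 4 ground terms at every depth bound.
  N_0 = 4
  N_1 = 4
  Explicitly: d, c, a, e.
So there are 4 ground terms available for substitution.
The body mentions the single quantified variable z; since ground terms form a free algebra, no two substitutions collapse to the same formula.
Number of ground instances = 4.

4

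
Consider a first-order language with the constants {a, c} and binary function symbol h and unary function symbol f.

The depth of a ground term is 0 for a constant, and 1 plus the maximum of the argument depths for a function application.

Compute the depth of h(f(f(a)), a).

3

depth(f(a)) = 1 + depth(a) = 1 + 0 = 1
depth(f(f(a))) = 1 + depth(f(a)) = 1 + 1 = 2
depth(h(f(f(a)), a)) = 1 + max(2, 0) = 3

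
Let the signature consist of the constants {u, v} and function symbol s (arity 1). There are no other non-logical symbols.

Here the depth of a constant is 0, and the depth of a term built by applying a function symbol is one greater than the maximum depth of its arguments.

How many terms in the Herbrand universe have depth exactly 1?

If N_k denotes the number of depth-≤k ground terms, the 2 constants give N_0 = 2, and each function symbol of arity r contributes N_{k-1}^r new terms at level k: N_k = 2 + N_{k-1}.
N_0 = 2
N_1 = 2 + 2 = 4
Terms of depth exactly 1: N_1 − N_0 = 4 − 2 = 2.

2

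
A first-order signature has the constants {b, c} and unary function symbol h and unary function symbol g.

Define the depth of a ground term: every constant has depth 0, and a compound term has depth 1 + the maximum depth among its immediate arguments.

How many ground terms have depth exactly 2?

Count level by level. With function symbols h/1, g/1, the terms of depth ≤ k are the 2 constants together with each function applied to depth-≤(k−1) tuples, so N_k = 2 + N_{k-1} + N_{k-1}.
N_0 = 2
N_1 = 2 + 2 + 2 = 6
N_2 = 2 + 6 + 6 = 14
Terms of depth exactly 2: N_2 − N_1 = 14 − 6 = 8.

8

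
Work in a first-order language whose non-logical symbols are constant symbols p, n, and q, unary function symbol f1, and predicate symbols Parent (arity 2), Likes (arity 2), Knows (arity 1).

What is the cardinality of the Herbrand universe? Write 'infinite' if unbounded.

infinite

The signature has at least one function symbol (f1, arity 1) and at least one constant (p).
Iterating f1 gives infinitely many distinct ground terms: p, f1(p), f1(f1(p)), ...
So the Herbrand universe is infinite.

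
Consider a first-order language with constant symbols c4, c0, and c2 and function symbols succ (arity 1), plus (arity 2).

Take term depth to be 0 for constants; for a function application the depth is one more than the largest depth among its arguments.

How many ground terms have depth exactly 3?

59052

Let N_k = |{terms of depth ≤ k}|. Then N_0 = 3 and N_k = 3 + N_{k-1} + N_{k-1}^2 for k ≥ 1 (one summand per function symbol, arity giving the exponent).
N_0 = 3
N_1 = 3 + 3 + 3^2 = 15
N_2 = 3 + 15 + 15^2 = 243
N_3 = 3 + 243 + 243^2 = 59295
Terms of depth exactly 3: N_3 − N_2 = 59295 − 243 = 59052.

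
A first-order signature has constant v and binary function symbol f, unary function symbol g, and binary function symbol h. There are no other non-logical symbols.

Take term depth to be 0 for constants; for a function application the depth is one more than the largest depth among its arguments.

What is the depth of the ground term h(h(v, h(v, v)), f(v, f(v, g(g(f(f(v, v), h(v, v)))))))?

7

depth(h(v, v)) = 1 + max(0, 0) = 1
depth(h(v, h(v, v))) = 1 + max(0, 1) = 2
depth(f(v, v)) = 1 + max(0, 0) = 1
depth(f(f(v, v), h(v, v))) = 1 + max(1, 1) = 2
depth(g(f(f(v, v), h(v, v)))) = 1 + depth(f(f(v, v), h(v, v))) = 1 + 2 = 3
depth(g(g(f(f(v, v), h(v, v))))) = 1 + depth(g(f(f(v, v), h(v, v)))) = 1 + 3 = 4
depth(f(v, g(g(f(f(v, v), h(v, v)))))) = 1 + max(0, 4) = 5
depth(f(v, f(v, g(g(f(f(v, v), h(v, v))))))) = 1 + max(0, 5) = 6
depth(h(h(v, h(v, v)), f(v, f(v, g(g(f(f(v, v), h(v, v)))))))) = 1 + max(2, 6) = 7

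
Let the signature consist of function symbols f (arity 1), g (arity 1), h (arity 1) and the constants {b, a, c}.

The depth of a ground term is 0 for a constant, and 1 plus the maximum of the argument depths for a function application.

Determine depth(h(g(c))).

2

depth(g(c)) = 1 + depth(c) = 1 + 0 = 1
depth(h(g(c))) = 1 + depth(g(c)) = 1 + 1 = 2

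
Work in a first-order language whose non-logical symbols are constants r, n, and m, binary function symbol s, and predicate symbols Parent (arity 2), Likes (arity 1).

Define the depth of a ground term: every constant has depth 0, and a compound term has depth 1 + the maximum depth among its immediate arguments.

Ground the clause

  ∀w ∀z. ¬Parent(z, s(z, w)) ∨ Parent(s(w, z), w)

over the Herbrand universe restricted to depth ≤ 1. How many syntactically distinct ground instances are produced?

144

Ground terms of depth ≤ 1:
  If N_k denotes the number of depth-≤k ground terms, the 3 constants give N_0 = 3, and each function symbol of arity r contributes N_{k-1}^r new terms at level k: N_k = 3 + N_{k-1}^2.
  N_0 = 3
  N_1 = 3 + 3^2 = 12
  Explicitly: r, n, m, s(r, r), s(r, n), s(r, m), s(n, r), s(n, n), s(n, m), s(m, r), s(m, n), s(m, m).
So there are 12 ground terms available for substitution.
The body mentions every one of the 2 quantified variables; since ground terms form a free algebra, no two substitutions collapse to the same formula.
Number of ground instances = 12^2 = 144.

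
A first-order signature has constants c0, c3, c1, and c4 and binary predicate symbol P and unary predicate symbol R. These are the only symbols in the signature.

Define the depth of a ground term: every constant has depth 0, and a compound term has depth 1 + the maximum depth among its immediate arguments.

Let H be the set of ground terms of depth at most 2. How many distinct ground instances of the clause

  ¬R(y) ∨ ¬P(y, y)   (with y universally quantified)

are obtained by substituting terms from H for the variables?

Ground terms of depth ≤ 2:
  With no function symbols every ground term is a constant, so there are exactly 4 ground terms at every depth bound.
  N_0 = 4
  N_1 = 4
  N_2 = 4
  Explicitly: c0, c3, c1, c4.
So there are 4 ground terms available for substitution.
The variable y ranges independently over the available ground terms, and distinct assignments produce distinct instances.
Number of ground instances = 4.

4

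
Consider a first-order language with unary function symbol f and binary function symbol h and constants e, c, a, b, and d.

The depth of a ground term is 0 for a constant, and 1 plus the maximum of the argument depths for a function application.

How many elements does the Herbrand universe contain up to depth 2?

Write N_k for the number of ground terms of depth ≤ k. A term of depth ≤ k is either a constant or a function symbol applied to arguments of depth ≤ k−1, so N_k = 5 + N_{k-1} + N_{k-1}^2.
N_0 = 5
N_1 = 5 + 5 + 5^2 = 35
N_2 = 5 + 35 + 35^2 = 1265

1265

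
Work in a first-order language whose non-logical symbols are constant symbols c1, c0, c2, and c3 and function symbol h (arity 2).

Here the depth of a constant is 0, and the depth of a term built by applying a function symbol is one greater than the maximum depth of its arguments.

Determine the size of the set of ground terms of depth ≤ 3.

Let N_k = |{terms of depth ≤ k}|. Then N_0 = 4 and N_k = 4 + N_{k-1}^2 for k ≥ 1 (one summand per function symbol, arity giving the exponent).
N_0 = 4
N_1 = 4 + 4^2 = 20
N_2 = 4 + 20^2 = 404
N_3 = 4 + 404^2 = 163220

163220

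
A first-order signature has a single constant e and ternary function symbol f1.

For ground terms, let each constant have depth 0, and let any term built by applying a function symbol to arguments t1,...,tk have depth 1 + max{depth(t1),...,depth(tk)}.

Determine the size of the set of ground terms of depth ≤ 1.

2

Write N_k for the number of ground terms of depth ≤ k. A term of depth ≤ k is either a constant or a function symbol applied to arguments of depth ≤ k−1, so N_k = 1 + N_{k-1}^3.
N_0 = 1
N_1 = 1 + 1^3 = 2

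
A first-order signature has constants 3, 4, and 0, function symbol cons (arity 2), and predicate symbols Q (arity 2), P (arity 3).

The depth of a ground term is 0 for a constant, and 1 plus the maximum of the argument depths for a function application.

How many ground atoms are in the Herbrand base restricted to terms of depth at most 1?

First count ground terms of depth ≤ 1.
Count level by level. With function symbols cons/2, the terms of depth ≤ k are the 3 constants together with each function applied to depth-≤(k−1) tuples, so N_k = 3 + N_{k-1}^2.
N_0 = 3
N_1 = 3 + 3^2 = 12
So |H| = 12.
Each predicate of arity r yields |H|^r ground atoms (one per choice of an r-tuple from H):
  Q: 12^2 = 144;  P: 12^3 = 1728
Total ground atoms: 144 + 1728 = 1872.

1872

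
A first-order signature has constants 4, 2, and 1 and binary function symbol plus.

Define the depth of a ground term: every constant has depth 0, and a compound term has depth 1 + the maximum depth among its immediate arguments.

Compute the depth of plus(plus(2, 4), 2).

2

depth(plus(2, 4)) = 1 + max(0, 0) = 1
depth(plus(plus(2, 4), 2)) = 1 + max(1, 0) = 2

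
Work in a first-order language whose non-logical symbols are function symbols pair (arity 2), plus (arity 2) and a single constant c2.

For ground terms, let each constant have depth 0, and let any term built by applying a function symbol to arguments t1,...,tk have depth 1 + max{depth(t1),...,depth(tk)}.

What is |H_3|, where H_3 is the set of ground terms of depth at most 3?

If N_k denotes the number of depth-≤k ground terms, the 1 constant gives N_0 = 1, and each function symbol of arity r contributes N_{k-1}^r new terms at level k: N_k = 1 + N_{k-1}^2 + N_{k-1}^2.
N_0 = 1
N_1 = 1 + 1^2 + 1^2 = 3
N_2 = 1 + 3^2 + 3^2 = 19
N_3 = 1 + 19^2 + 19^2 = 723

723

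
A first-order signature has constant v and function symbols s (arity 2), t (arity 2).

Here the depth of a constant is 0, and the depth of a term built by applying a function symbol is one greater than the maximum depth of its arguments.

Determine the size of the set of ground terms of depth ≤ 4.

1045459

Let N_k count ground terms of depth at most k. Each non-constant term of depth ≤ k is some function symbol applied to depth-≤(k−1) arguments, giving N_k = 1 + N_{k-1}^2 + N_{k-1}^2.
N_0 = 1
N_1 = 1 + 1^2 + 1^2 = 3
N_2 = 1 + 3^2 + 3^2 = 19
N_3 = 1 + 19^2 + 19^2 = 723
N_4 = 1 + 723^2 + 723^2 = 1045459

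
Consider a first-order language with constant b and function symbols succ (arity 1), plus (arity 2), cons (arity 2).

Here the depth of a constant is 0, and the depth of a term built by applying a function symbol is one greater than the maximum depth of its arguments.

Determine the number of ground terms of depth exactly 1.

3

Count level by level. With function symbols succ/1, plus/2, cons/2, the terms of depth ≤ k are the 1 constant together with each function applied to depth-≤(k−1) tuples, so N_k = 1 + N_{k-1} + N_{k-1}^2 + N_{k-1}^2.
N_0 = 1
N_1 = 1 + 1 + 1^2 + 1^2 = 4
Terms of depth exactly 1: N_1 − N_0 = 4 − 1 = 3.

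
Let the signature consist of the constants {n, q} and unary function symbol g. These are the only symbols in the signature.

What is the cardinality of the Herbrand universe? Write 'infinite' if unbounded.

The signature has at least one function symbol (g, arity 1) and at least one constant (n).
Iterating g gives infinitely many distinct ground terms: n, g(n), g(g(n)), ...
So the Herbrand universe is infinite.

infinite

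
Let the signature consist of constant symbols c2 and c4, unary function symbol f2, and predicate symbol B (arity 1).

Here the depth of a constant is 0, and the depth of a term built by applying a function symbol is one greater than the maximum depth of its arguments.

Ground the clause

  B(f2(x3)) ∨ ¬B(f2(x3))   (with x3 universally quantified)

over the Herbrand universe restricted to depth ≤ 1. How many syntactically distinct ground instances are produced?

4

Ground terms of depth ≤ 1:
  Let N_k count ground terms of depth at most k. Each non-constant term of depth ≤ k is some function symbol applied to depth-≤(k−1) arguments, giving N_k = 2 + N_{k-1}.
  N_0 = 2
  N_1 = 2 + 2 = 4
So there are 4 ground terms available for substitution.
The body mentions the single quantified variable x3; since ground terms form a free algebra, no two substitutions collapse to the same formula.
Number of ground instances = 4.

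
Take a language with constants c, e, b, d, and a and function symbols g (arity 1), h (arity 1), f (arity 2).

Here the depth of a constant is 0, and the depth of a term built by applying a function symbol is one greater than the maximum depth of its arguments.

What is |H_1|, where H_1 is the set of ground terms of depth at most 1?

If N_k denotes the number of depth-≤k ground terms, the 5 constants give N_0 = 5, and each function symbol of arity r contributes N_{k-1}^r new terms at level k: N_k = 5 + N_{k-1} + N_{k-1} + N_{k-1}^2.
N_0 = 5
N_1 = 5 + 5 + 5 + 5^2 = 40

40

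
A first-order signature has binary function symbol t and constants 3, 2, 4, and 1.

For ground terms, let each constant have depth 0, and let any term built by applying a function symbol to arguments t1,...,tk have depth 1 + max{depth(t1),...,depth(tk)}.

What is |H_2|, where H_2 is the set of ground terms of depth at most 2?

404

Let N_k count ground terms of depth at most k. Each non-constant term of depth ≤ k is some function symbol applied to depth-≤(k−1) arguments, giving N_k = 4 + N_{k-1}^2.
N_0 = 4
N_1 = 4 + 4^2 = 20
N_2 = 4 + 20^2 = 404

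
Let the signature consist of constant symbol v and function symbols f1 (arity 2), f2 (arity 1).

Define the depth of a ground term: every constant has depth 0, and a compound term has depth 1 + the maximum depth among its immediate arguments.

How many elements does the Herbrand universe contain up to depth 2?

13

Write N_k for the number of ground terms of depth ≤ k. A term of depth ≤ k is either a constant or a function symbol applied to arguments of depth ≤ k−1, so N_k = 1 + N_{k-1}^2 + N_{k-1}.
N_0 = 1
N_1 = 1 + 1^2 + 1 = 3
N_2 = 1 + 3^2 + 3 = 13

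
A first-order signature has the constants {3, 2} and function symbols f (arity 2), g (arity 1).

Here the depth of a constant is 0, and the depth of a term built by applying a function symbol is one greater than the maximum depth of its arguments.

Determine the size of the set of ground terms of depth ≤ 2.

Let N_k = |{terms of depth ≤ k}|. Then N_0 = 2 and N_k = 2 + N_{k-1}^2 + N_{k-1} for k ≥ 1 (one summand per function symbol, arity giving the exponent).
N_0 = 2
N_1 = 2 + 2^2 + 2 = 8
N_2 = 2 + 8^2 + 8 = 74

74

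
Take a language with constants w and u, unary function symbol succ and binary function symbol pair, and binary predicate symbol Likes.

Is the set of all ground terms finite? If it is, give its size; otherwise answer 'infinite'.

infinite

The signature has at least one function symbol (succ, arity 1) and at least one constant (w).
Iterating succ gives infinitely many distinct ground terms: w, succ(w), succ(succ(w)), ...
So the Herbrand universe is infinite.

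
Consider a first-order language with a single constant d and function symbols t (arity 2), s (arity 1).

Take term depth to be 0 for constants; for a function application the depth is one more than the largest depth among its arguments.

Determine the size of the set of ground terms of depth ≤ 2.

Let N_k = |{terms of depth ≤ k}|. Then N_0 = 1 and N_k = 1 + N_{k-1}^2 + N_{k-1} for k ≥ 1 (one summand per function symbol, arity giving the exponent).
N_0 = 1
N_1 = 1 + 1^2 + 1 = 3
N_2 = 1 + 3^2 + 3 = 13

13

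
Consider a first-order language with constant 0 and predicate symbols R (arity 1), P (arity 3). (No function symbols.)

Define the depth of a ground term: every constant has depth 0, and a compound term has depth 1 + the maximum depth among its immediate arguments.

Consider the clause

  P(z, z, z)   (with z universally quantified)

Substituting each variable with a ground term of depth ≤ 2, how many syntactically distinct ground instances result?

1

Ground terms of depth ≤ 2:
  With no function symbols every ground term is a constant, so there is exactly 1 ground term at every depth bound.
  N_0 = 1
  N_1 = 1
  N_2 = 1
So there is exactly 1 ground term available for substitution.
The body mentions the single quantified variable z; since ground terms form a free algebra, no two substitutions collapse to the same formula.
Number of ground instances = 1.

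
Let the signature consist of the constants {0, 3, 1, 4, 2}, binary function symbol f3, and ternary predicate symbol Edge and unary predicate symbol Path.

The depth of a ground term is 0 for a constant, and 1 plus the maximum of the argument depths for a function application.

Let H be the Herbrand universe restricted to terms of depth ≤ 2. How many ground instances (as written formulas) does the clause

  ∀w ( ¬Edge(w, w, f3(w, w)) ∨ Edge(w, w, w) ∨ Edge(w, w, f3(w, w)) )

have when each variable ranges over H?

905

Ground terms of depth ≤ 2:
  Write N_k for the number of ground terms of depth ≤ k. A term of depth ≤ k is either a constant or a function symbol applied to arguments of depth ≤ k−1, so N_k = 5 + N_{k-1}^2.
  N_0 = 5
  N_1 = 5 + 5^2 = 30
  N_2 = 5 + 30^2 = 905
So there are 905 ground terms available for substitution.
The body mentions the single quantified variable w; since ground terms form a free algebra, no two substitutions collapse to the same formula.
Number of ground instances = 905.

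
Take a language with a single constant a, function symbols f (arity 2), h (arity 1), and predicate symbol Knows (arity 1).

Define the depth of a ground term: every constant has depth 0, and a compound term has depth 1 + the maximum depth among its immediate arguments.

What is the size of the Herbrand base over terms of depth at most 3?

First count ground terms of depth ≤ 3.
Let N_k = |{terms of depth ≤ k}|. Then N_0 = 1 and N_k = 1 + N_{k-1}^2 + N_{k-1} for k ≥ 1 (one summand per function symbol, arity giving the exponent).
N_0 = 1
N_1 = 1 + 1^2 + 1 = 3
N_2 = 1 + 3^2 + 3 = 13
N_3 = 1 + 13^2 + 13 = 183
So |H| = 183.
A ground atom is a predicate applied to a tuple of terms from H, so the count is the sum over predicates of |H|^arity:
  Knows: 183
Total ground atoms: 183.

183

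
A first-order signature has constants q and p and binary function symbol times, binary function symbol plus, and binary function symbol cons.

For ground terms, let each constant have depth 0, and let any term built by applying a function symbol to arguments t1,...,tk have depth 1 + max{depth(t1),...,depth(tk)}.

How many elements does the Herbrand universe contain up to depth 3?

1044302

If N_k denotes the number of depth-≤k ground terms, the 2 constants give N_0 = 2, and each function symbol of arity r contributes N_{k-1}^r new terms at level k: N_k = 2 + N_{k-1}^2 + N_{k-1}^2 + N_{k-1}^2.
N_0 = 2
N_1 = 2 + 2^2 + 2^2 + 2^2 = 14
N_2 = 2 + 14^2 + 14^2 + 14^2 = 590
N_3 = 2 + 590^2 + 590^2 + 590^2 = 1044302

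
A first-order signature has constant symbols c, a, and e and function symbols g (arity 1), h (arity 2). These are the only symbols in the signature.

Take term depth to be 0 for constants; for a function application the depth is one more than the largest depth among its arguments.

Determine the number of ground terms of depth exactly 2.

228

Write N_k for the number of ground terms of depth ≤ k. A term of depth ≤ k is either a constant or a function symbol applied to arguments of depth ≤ k−1, so N_k = 3 + N_{k-1} + N_{k-1}^2.
N_0 = 3
N_1 = 3 + 3 + 3^2 = 15
N_2 = 3 + 15 + 15^2 = 243
Terms of depth exactly 2: N_2 − N_1 = 243 − 15 = 228.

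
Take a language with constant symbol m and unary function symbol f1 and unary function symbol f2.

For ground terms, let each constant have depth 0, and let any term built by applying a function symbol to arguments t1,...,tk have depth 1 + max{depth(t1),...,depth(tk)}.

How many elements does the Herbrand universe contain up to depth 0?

Count level by level. With function symbols f1/1, f2/1, the terms of depth ≤ k are the 1 constant together with each function applied to depth-≤(k−1) tuples, so N_k = 1 + N_{k-1} + N_{k-1}.
N_0 = 1

1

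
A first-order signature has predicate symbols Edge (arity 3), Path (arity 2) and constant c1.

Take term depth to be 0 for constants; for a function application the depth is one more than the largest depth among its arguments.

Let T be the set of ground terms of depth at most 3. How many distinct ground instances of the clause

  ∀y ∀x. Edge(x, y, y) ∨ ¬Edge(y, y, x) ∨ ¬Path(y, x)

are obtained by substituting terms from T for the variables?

Ground terms of depth ≤ 3:
  With no function symbols every ground term is a constant, so there is exactly 1 ground term at every depth bound.
  N_0 = 1
  N_1 = 1
  N_2 = 1
  N_3 = 1
So there is exactly 1 ground term available for substitution.
The clause has 2 distinct variables (y, x), each appearing in the body. In the free term algebra distinct substitutions yield syntactically distinct ground instances.
Number of ground instances = 1^2 = 1.

1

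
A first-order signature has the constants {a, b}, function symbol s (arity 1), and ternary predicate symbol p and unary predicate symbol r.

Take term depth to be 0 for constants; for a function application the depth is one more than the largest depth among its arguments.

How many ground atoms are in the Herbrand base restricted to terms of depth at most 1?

68

First count ground terms of depth ≤ 1.
Let N_k count ground terms of depth at most k. Each non-constant term of depth ≤ k is some function symbol applied to depth-≤(k−1) arguments, giving N_k = 2 + N_{k-1}.
N_0 = 2
N_1 = 2 + 2 = 4
So |H| = 4.
Ground atoms are formed by filling each argument slot of a predicate with a term from H, so an r-ary predicate gives |H|^r atoms:
  p: 4^3 = 64;  r: 4
Total ground atoms: 64 + 4 = 68.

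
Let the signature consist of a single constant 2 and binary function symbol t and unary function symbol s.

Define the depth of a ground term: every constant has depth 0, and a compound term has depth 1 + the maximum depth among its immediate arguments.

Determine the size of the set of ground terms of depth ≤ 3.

Let N_k = |{terms of depth ≤ k}|. Then N_0 = 1 and N_k = 1 + N_{k-1}^2 + N_{k-1} for k ≥ 1 (one summand per function symbol, arity giving the exponent).
N_0 = 1
N_1 = 1 + 1^2 + 1 = 3
N_2 = 1 + 3^2 + 3 = 13
N_3 = 1 + 13^2 + 13 = 183

183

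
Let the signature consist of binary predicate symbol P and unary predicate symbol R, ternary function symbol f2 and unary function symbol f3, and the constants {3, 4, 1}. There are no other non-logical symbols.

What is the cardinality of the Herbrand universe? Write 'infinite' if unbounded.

infinite

The signature has at least one function symbol (f2, arity 3) and at least one constant (3).
Iterating f2 gives infinitely many distinct ground terms: 3, f2(3, 3, 3), f2(f2(3, 3, 3), f2(3, 3, 3), f2(3, 3, 3)), ...
So the Herbrand universe is infinite.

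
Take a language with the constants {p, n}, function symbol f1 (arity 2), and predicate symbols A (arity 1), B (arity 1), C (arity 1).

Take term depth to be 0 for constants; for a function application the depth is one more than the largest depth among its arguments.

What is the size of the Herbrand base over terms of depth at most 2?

114

First count ground terms of depth ≤ 2.
If N_k denotes the number of depth-≤k ground terms, the 2 constants give N_0 = 2, and each function symbol of arity r contributes N_{k-1}^r new terms at level k: N_k = 2 + N_{k-1}^2.
N_0 = 2
N_1 = 2 + 2^2 = 6
N_2 = 2 + 6^2 = 38
So |H| = 38.
For each predicate symbol, the number of ground atoms is |H| raised to its arity; summing:
  A: 38;  B: 38;  C: 38
Total ground atoms: 38 + 38 + 38 = 114.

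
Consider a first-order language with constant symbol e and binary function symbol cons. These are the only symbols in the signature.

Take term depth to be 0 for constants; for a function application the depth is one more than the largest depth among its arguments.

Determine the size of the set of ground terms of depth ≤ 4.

677

If N_k denotes the number of depth-≤k ground terms, the 1 constant gives N_0 = 1, and each function symbol of arity r contributes N_{k-1}^r new terms at level k: N_k = 1 + N_{k-1}^2.
N_0 = 1
N_1 = 1 + 1^2 = 2
N_2 = 1 + 2^2 = 5
N_3 = 1 + 5^2 = 26
N_4 = 1 + 26^2 = 677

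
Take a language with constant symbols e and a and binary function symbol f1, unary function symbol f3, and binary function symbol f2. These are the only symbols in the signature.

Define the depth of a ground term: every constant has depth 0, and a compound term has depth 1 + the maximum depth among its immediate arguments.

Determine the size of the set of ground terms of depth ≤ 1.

Count level by level. With function symbols f1/2, f3/1, f2/2, the terms of depth ≤ k are the 2 constants together with each function applied to depth-≤(k−1) tuples, so N_k = 2 + N_{k-1}^2 + N_{k-1} + N_{k-1}^2.
N_0 = 2
N_1 = 2 + 2^2 + 2 + 2^2 = 12
Explicitly: e, a, f1(e, e), f1(e, a), f1(a, e), f1(a, a), f3(e), f3(a), f2(e, e), f2(e, a), f2(a, e), f2(a, a).

12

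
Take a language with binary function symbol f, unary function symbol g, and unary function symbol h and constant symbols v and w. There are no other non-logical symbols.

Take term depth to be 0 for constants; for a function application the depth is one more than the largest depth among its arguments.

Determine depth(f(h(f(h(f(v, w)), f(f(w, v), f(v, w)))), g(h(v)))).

depth(f(v, w)) = 1 + max(0, 0) = 1
depth(h(f(v, w))) = 1 + depth(f(v, w)) = 1 + 1 = 2
depth(f(w, v)) = 1 + max(0, 0) = 1
depth(f(f(w, v), f(v, w))) = 1 + max(1, 1) = 2
depth(f(h(f(v, w)), f(f(w, v), f(v, w)))) = 1 + max(2, 2) = 3
depth(h(f(h(f(v, w)), f(f(w, v), f(v, w))))) = 1 + depth(f(h(f(v, w)), f(f(w, v), f(v, w)))) = 1 + 3 = 4
depth(h(v)) = 1 + depth(v) = 1 + 0 = 1
depth(g(h(v))) = 1 + depth(h(v)) = 1 + 1 = 2
depth(f(h(f(h(f(v, w)), f(f(w, v), f(v, w)))), g(h(v)))) = 1 + max(4, 2) = 5

5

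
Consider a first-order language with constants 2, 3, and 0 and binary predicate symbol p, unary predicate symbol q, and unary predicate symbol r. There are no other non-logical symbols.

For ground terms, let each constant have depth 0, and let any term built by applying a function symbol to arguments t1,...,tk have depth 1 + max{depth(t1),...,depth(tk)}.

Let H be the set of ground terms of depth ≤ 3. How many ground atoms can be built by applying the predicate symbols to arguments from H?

15

First count ground terms of depth ≤ 3.
With no function symbols every ground term is a constant, so there are exactly 3 ground terms at every depth bound.
N_0 = 3
N_1 = 3
N_2 = 3
N_3 = 3
Explicitly: 2, 3, 0.
So |H| = 3.
For each predicate symbol, the number of ground atoms is |H| raised to its arity; summing:
  p: 3^2 = 9;  q: 3;  r: 3
Total ground atoms: 9 + 3 + 3 = 15.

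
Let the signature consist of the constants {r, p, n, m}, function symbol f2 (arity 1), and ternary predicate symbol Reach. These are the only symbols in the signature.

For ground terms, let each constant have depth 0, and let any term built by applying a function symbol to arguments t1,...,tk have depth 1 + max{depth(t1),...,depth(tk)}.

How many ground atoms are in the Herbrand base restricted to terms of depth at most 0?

First count ground terms of depth ≤ 0.
Count level by level. With function symbols f2/1, the terms of depth ≤ k are the 4 constants together with each function applied to depth-≤(k−1) tuples, so N_k = 4 + N_{k-1}.
N_0 = 4
Explicitly: r, p, n, m.
So |H| = 4.
Ground atoms are formed by filling each argument slot of a predicate with a term from H, so an r-ary predicate gives |H|^r atoms:
  Reach: 4^3 = 64
Total ground atoms: 64.

64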